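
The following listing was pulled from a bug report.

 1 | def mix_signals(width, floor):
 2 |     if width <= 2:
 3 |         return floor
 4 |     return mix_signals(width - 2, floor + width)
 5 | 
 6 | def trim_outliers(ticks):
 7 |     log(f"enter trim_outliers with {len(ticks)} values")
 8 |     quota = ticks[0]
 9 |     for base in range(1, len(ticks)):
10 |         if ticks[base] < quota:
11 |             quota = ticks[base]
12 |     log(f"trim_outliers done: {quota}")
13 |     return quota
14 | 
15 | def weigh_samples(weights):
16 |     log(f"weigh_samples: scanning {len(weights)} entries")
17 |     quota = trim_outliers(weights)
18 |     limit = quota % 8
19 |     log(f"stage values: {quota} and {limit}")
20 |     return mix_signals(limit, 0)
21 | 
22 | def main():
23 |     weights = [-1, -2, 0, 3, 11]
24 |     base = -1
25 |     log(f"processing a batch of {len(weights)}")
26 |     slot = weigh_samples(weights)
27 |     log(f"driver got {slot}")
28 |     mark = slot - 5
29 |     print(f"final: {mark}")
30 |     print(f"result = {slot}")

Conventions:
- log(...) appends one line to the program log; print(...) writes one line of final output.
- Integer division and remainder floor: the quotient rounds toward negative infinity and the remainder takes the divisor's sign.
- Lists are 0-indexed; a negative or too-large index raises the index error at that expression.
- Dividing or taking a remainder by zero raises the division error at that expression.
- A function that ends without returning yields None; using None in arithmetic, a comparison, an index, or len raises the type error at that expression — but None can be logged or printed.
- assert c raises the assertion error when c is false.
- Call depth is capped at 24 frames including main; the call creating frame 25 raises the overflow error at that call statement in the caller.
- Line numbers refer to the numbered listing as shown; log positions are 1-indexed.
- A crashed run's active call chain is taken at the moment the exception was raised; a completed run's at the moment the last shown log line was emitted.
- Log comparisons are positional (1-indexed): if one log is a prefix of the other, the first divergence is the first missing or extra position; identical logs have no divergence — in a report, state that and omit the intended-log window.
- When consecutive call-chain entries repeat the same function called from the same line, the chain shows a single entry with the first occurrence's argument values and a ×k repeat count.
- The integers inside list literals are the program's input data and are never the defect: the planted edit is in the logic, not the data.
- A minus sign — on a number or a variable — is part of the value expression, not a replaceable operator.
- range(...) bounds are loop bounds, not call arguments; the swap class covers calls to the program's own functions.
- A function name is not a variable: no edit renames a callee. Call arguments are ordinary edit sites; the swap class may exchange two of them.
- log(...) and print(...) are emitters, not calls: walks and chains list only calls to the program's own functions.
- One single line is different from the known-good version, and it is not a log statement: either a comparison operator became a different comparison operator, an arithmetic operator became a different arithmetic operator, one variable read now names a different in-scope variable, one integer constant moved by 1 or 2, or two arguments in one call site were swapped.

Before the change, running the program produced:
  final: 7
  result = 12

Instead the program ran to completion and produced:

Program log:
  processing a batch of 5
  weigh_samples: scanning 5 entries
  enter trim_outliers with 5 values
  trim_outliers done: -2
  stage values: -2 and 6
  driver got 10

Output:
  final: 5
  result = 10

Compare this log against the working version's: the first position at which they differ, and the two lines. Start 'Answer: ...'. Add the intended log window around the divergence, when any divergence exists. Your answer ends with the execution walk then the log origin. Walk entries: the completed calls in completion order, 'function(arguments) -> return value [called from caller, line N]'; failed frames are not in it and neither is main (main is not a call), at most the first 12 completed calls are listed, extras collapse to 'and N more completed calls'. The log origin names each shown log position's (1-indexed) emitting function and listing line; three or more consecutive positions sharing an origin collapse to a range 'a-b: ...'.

Answer: position 6 — shown 'driver got 10', intended 'driver got 12'.
Intended log window:
  4: trim_outliers done: -2
  5: stage values: -2 and 6
  6: driver got 12
Execution walk:
  trim_outliers([-1, -2, 0, 3, 11]) -> -2  [called from weigh_samples, line 17]
  mix_signals(2, 10) -> 10  [called from mix_signals, line 4]
  mix_signals(4, 6) -> 10  [called from mix_signals, line 4]
  mix_signals(6, 0) -> 10  [called from weigh_samples, line 20]
  weigh_samples([-1, -2, 0, 3, 11]) -> 10  [called from main, line 26]
Origin of each log line:
  1 — main, line 25
  2 — weigh_samples, line 16
  3 — trim_outliers, line 7
  4 — trim_outliers, line 12
  5 — weigh_samples, line 19
  6 — main, line 27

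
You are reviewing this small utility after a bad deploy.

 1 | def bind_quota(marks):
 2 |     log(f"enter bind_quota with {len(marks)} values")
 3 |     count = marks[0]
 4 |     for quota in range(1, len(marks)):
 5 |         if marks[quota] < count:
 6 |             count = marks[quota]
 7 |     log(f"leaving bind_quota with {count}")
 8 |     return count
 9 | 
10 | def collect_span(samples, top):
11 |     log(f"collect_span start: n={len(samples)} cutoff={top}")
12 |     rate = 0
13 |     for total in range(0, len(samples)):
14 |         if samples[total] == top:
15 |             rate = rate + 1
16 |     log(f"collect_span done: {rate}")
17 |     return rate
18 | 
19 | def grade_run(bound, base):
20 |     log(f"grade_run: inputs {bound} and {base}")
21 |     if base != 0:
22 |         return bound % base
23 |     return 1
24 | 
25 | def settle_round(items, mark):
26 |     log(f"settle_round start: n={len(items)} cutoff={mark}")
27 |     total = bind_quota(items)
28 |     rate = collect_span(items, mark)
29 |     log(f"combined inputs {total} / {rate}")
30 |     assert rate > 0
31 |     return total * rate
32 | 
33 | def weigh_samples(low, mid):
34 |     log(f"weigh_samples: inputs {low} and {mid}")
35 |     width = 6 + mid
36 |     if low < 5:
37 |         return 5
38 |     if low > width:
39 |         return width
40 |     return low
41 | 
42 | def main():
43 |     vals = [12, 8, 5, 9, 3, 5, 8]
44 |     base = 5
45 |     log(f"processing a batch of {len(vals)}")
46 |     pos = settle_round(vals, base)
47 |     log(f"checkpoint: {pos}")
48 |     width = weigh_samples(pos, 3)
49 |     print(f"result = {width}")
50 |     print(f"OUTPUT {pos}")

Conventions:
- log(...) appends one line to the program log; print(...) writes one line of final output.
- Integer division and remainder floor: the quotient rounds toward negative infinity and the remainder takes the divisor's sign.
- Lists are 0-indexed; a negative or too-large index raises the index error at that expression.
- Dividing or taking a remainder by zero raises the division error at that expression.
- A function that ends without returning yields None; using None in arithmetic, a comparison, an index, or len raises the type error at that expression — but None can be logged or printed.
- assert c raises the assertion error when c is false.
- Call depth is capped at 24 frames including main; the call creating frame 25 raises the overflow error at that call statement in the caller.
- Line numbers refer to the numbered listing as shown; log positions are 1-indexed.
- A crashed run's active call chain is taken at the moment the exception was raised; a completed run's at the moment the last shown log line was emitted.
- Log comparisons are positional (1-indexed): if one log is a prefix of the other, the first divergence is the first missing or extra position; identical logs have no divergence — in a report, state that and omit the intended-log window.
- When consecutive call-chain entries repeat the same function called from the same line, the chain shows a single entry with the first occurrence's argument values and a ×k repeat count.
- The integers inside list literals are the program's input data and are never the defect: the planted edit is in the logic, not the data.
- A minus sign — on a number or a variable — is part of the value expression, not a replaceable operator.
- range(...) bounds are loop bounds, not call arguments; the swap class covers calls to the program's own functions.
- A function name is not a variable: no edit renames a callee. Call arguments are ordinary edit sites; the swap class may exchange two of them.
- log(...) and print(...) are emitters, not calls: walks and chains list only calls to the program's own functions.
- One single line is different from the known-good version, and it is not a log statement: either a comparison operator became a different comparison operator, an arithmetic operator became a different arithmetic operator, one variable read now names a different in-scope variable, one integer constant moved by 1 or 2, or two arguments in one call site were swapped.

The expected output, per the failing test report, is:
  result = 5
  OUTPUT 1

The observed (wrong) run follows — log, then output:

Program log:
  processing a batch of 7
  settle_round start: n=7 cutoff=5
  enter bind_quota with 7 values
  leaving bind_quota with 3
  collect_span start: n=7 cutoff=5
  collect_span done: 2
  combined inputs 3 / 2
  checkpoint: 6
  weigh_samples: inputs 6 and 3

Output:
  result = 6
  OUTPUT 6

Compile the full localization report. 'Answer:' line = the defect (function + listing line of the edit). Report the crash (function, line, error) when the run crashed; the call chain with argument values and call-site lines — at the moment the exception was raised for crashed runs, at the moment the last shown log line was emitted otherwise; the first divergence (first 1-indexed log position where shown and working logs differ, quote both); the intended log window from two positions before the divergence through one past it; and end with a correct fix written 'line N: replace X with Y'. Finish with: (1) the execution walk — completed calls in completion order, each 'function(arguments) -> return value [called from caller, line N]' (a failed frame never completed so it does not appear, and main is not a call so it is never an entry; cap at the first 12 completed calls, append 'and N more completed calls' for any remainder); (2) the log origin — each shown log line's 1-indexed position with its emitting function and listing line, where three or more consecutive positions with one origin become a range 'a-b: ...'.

Answer: the defect is in settle_round at line 31.
Core observation: At log position 8 the runs split — shown 'checkpoint: 6', but the working version logs 'checkpoint: 1'.
Call chain: main -> weigh_samples(6, 3) (called at line 48).
First divergence: at position 8 the run shows 'checkpoint: 6' where the working version logs 'checkpoint: 1'.
Intended log window:
  6: collect_span done: 2
  7: combined inputs 3 / 2
  8: checkpoint: 1
  9: weigh_samples: inputs 1 and 3
Execution walk:
  bind_quota([12, 8, 5, 9, 3, 5, 8]) -> 3  [called from settle_round, line 27]
  collect_span([12, 8, 5, 9, 3, 5, 8], 5) -> 2  [called from settle_round, line 28]
  settle_round([12, 8, 5, 9, 3, 5, 8], 5) -> 6  [called from main, line 46]
  weigh_samples(6, 3) -> 6  [called from main, line 48]
Log line origins:
  1: emitted by main (line 45)
  2: emitted by settle_round (line 26)
  3: emitted by bind_quota (line 2)
  4: emitted by bind_quota (line 7)
  5: emitted by collect_span (line 11)
  6: emitted by collect_span (line 16)
  7: emitted by settle_round (line 29)
  8: emitted by main (line 47)
  9: emitted by weigh_samples (line 34)
A correct fix: line 31: replace `*` with `//`.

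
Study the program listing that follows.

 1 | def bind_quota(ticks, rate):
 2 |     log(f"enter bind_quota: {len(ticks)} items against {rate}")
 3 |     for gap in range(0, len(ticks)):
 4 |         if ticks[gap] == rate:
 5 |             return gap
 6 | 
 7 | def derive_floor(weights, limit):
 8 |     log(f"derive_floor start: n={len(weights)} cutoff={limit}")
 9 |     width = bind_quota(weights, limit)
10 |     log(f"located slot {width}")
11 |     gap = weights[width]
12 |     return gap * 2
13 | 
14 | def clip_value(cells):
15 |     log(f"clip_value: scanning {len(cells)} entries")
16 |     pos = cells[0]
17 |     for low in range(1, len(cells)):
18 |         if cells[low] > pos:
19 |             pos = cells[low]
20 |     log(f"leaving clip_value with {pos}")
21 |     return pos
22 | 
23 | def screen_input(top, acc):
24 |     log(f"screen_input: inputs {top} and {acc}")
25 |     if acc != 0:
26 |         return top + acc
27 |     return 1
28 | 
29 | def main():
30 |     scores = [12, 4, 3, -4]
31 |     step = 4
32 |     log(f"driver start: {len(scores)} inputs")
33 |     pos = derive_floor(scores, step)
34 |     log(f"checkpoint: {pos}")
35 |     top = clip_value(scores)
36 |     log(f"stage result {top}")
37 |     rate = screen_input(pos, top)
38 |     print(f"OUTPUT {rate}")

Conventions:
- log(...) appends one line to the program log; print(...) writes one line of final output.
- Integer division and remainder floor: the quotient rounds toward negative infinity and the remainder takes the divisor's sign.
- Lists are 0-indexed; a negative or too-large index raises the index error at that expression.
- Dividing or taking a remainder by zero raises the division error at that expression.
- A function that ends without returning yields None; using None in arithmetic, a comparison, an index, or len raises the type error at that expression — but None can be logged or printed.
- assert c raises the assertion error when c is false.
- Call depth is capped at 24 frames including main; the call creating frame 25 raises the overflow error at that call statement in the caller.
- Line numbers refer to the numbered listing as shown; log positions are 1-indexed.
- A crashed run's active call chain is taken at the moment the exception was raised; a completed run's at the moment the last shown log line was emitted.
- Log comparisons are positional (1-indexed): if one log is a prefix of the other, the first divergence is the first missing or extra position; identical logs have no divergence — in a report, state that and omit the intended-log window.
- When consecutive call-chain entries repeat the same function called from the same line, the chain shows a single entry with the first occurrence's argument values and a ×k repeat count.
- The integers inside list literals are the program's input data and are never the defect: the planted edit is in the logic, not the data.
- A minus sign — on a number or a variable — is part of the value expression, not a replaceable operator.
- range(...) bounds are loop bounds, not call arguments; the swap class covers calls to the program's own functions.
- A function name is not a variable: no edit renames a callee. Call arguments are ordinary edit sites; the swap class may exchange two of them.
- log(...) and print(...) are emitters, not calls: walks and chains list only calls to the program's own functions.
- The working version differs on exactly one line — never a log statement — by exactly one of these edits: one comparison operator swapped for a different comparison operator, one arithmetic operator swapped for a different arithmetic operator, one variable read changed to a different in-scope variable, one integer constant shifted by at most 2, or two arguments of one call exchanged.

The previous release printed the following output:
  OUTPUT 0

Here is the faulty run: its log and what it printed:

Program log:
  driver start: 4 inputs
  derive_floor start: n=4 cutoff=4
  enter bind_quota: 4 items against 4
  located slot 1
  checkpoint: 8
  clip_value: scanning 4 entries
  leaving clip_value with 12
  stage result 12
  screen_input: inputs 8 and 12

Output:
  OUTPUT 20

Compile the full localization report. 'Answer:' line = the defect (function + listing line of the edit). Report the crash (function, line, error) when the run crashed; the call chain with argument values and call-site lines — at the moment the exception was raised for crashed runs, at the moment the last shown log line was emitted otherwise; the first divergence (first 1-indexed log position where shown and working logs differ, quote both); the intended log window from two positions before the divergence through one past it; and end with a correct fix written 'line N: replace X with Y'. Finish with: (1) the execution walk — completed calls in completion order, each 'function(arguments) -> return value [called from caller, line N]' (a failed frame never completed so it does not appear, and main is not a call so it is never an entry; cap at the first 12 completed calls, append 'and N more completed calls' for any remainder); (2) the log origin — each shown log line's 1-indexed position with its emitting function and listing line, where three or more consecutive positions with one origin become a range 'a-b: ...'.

Answer: the defect is in screen_input at line 26.
Key fact: Nothing in the log betrays the bug — only the output does.
Call chain: main -> screen_input(8, 12) (called at line 37).
First divergence: none; the two logs match at every position.
Execution walk:
  bind_quota([12, 4, 3, -4], 4) -> 1  [called from derive_floor, line 9]
  derive_floor([12, 4, 3, -4], 4) -> 8  [called from main, line 33]
  clip_value([12, 4, 3, -4]) -> 12  [called from main, line 35]
  screen_input(8, 12) -> 20  [called from main, line 37]
Log line origins:
  1: from main, line 32
  2: from derive_floor, line 8
  3: from bind_quota, line 2
  4: from derive_floor, line 10
  5: from main, line 34
  6: from clip_value, line 15
  7: from clip_value, line 20
  8: from main, line 36
  9: from screen_input, line 24
A correct fix: line 26: replace `+` with `//`.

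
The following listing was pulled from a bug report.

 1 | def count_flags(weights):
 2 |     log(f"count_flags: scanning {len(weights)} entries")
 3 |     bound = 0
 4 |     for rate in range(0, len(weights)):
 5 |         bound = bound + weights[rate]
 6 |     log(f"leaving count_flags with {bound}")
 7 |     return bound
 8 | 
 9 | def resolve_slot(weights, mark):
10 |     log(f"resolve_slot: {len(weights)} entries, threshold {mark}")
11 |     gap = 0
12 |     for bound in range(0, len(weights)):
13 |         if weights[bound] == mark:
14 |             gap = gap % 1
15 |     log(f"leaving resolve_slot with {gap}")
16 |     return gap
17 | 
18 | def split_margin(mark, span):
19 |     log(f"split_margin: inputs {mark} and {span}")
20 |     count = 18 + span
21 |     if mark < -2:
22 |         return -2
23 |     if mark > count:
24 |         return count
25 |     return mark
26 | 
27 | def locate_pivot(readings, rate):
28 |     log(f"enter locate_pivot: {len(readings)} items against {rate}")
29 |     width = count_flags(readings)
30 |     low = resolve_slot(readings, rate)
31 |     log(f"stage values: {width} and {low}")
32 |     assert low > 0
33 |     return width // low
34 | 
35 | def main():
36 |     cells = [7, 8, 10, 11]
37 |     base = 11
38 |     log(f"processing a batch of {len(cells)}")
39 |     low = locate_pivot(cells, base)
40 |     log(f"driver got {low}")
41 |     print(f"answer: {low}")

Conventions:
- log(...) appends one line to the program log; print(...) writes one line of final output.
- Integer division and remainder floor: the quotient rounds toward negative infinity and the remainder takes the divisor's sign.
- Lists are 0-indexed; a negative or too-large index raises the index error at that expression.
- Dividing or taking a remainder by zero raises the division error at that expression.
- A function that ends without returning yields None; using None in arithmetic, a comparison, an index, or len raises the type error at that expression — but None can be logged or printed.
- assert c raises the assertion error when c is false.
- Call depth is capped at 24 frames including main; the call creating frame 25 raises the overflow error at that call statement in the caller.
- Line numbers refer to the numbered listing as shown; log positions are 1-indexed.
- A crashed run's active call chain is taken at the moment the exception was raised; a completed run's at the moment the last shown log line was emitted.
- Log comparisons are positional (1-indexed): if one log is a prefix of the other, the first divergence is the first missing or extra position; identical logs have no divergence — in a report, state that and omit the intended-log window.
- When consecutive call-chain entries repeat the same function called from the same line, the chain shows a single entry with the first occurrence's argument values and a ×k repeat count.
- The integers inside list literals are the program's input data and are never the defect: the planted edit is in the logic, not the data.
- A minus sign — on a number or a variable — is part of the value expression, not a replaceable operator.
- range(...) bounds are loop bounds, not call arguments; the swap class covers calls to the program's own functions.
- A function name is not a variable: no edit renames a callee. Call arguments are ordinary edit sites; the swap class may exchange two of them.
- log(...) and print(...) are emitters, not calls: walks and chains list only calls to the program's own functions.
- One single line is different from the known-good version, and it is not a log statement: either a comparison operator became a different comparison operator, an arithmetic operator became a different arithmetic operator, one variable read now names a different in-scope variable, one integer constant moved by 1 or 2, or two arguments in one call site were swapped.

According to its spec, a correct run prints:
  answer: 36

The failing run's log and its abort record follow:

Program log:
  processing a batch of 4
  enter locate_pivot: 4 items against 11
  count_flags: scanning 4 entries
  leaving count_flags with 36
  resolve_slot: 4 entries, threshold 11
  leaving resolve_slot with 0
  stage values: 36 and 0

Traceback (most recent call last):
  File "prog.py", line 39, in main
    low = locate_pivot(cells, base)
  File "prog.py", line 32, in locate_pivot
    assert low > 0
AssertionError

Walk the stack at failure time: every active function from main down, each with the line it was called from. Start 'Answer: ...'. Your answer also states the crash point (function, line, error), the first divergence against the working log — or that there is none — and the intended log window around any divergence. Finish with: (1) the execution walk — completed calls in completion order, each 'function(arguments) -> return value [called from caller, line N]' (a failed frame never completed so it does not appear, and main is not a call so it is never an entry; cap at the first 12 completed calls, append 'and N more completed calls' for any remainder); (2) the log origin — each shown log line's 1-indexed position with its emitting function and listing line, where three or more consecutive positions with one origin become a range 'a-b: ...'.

Answer: main -> locate_pivot (called at line 39).
The tell: Log line 6 is where behavior first shows: 'leaving resolve_slot with 0' appears instead of 'leaving resolve_slot with 1'.
Crash: locate_pivot, line 32, AssertionError.
First divergence: at position 6 the run shows 'leaving resolve_slot with 0' where the working version logs 'leaving resolve_slot with 1'.
Intended log window:
  4: leaving count_flags with 36
  5: resolve_slot: 4 entries, threshold 11
  6: leaving resolve_slot with 1
  7: stage values: 36 and 1
Execution walk:
  count_flags([7, 8, 10, 11]) -> 36  [called from locate_pivot, line 29]
  resolve_slot([7, 8, 10, 11], 11) -> 0  [called from locate_pivot, line 30]
Log line origins:
  1: logged in main at line 38
  2: logged in locate_pivot at line 28
  3: logged in count_flags at line 2
  4: logged in count_flags at line 6
  5: logged in resolve_slot at line 10
  6: logged in resolve_slot at line 15
  7: logged in locate_pivot at line 31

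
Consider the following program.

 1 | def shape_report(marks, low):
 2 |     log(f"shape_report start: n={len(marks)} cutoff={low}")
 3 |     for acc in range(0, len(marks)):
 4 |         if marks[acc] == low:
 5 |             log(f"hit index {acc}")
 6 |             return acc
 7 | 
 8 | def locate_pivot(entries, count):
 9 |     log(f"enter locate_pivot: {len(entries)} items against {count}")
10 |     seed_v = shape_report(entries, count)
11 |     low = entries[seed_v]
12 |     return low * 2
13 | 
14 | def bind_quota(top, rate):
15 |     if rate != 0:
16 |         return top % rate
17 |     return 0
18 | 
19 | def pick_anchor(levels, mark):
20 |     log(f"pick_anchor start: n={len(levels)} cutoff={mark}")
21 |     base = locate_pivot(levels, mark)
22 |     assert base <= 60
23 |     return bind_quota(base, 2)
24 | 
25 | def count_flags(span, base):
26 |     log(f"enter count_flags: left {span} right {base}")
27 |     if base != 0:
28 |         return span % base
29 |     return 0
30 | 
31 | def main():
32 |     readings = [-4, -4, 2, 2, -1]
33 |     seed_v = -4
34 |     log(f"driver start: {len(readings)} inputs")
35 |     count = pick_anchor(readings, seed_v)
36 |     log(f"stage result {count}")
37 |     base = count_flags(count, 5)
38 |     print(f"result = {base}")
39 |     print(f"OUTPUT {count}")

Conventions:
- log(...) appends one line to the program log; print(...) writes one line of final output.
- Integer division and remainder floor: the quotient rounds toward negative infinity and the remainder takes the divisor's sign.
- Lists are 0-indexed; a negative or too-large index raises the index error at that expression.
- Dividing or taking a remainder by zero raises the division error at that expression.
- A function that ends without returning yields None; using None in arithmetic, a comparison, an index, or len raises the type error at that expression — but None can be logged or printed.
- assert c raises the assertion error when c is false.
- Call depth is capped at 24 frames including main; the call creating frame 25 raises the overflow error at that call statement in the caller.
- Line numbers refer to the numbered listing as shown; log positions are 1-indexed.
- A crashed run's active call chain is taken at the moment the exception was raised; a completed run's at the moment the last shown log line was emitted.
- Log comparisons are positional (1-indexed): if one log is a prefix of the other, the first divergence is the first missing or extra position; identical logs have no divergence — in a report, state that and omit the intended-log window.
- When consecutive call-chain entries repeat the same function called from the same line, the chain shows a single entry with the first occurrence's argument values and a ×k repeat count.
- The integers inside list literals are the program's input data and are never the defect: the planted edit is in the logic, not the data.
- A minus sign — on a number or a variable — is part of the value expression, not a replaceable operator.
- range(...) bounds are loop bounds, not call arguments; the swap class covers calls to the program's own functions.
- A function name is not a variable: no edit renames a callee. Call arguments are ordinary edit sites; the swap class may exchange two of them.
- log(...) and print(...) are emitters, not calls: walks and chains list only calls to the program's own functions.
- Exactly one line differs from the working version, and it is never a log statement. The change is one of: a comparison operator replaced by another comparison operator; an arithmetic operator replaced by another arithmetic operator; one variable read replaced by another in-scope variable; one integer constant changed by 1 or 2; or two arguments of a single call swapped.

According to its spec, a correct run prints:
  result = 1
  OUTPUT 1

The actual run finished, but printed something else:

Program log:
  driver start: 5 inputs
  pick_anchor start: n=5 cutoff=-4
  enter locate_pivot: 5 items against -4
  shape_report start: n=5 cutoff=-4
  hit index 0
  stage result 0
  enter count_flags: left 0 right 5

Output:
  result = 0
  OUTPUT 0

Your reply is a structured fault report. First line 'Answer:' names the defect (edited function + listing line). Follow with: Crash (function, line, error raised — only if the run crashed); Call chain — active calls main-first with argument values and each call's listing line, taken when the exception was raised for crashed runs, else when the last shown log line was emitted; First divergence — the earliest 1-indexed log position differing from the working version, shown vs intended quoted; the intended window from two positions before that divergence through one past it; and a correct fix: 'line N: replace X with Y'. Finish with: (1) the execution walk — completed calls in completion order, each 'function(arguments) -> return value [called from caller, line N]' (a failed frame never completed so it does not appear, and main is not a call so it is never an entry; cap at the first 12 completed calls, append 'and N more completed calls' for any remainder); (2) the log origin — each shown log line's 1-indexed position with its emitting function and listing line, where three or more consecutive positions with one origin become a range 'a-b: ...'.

Answer: the defect is in pick_anchor at line 23.
Key observation: At log position 6 the runs split — shown 'stage result 0', but the working version logs 'stage result 1'.
Call chain: main -> count_flags(0, 5) (called at line 37).
First divergence: at position 6 the run shows 'stage result 0' where the working version logs 'stage result 1'.
Intended log window:
  4: shape_report start: n=5 cutoff=-4
  5: hit index 0
  6: stage result 1
  7: enter count_flags: left 1 right 5
Execution walk:
  shape_report([-4, -4, 2, 2, -1], -4) -> 0  [called from locate_pivot, line 10]
  locate_pivot([-4, -4, 2, 2, -1], -4) -> -8  [called from pick_anchor, line 21]
  bind_quota(-8, 2) -> 0  [called from pick_anchor, line 23]
  pick_anchor([-4, -4, 2, 2, -1], -4) -> 0  [called from main, line 35]
  count_flags(0, 5) -> 0  [called from main, line 37]
Log line origins:
  1 — main, line 34
  2 — pick_anchor, line 20
  3 — locate_pivot, line 9
  4 — shape_report, line 2
  5 — shape_report, line 5
  6 — main, line 36
  7 — count_flags, line 26
A correct fix: line 23: replace `2` with `3`.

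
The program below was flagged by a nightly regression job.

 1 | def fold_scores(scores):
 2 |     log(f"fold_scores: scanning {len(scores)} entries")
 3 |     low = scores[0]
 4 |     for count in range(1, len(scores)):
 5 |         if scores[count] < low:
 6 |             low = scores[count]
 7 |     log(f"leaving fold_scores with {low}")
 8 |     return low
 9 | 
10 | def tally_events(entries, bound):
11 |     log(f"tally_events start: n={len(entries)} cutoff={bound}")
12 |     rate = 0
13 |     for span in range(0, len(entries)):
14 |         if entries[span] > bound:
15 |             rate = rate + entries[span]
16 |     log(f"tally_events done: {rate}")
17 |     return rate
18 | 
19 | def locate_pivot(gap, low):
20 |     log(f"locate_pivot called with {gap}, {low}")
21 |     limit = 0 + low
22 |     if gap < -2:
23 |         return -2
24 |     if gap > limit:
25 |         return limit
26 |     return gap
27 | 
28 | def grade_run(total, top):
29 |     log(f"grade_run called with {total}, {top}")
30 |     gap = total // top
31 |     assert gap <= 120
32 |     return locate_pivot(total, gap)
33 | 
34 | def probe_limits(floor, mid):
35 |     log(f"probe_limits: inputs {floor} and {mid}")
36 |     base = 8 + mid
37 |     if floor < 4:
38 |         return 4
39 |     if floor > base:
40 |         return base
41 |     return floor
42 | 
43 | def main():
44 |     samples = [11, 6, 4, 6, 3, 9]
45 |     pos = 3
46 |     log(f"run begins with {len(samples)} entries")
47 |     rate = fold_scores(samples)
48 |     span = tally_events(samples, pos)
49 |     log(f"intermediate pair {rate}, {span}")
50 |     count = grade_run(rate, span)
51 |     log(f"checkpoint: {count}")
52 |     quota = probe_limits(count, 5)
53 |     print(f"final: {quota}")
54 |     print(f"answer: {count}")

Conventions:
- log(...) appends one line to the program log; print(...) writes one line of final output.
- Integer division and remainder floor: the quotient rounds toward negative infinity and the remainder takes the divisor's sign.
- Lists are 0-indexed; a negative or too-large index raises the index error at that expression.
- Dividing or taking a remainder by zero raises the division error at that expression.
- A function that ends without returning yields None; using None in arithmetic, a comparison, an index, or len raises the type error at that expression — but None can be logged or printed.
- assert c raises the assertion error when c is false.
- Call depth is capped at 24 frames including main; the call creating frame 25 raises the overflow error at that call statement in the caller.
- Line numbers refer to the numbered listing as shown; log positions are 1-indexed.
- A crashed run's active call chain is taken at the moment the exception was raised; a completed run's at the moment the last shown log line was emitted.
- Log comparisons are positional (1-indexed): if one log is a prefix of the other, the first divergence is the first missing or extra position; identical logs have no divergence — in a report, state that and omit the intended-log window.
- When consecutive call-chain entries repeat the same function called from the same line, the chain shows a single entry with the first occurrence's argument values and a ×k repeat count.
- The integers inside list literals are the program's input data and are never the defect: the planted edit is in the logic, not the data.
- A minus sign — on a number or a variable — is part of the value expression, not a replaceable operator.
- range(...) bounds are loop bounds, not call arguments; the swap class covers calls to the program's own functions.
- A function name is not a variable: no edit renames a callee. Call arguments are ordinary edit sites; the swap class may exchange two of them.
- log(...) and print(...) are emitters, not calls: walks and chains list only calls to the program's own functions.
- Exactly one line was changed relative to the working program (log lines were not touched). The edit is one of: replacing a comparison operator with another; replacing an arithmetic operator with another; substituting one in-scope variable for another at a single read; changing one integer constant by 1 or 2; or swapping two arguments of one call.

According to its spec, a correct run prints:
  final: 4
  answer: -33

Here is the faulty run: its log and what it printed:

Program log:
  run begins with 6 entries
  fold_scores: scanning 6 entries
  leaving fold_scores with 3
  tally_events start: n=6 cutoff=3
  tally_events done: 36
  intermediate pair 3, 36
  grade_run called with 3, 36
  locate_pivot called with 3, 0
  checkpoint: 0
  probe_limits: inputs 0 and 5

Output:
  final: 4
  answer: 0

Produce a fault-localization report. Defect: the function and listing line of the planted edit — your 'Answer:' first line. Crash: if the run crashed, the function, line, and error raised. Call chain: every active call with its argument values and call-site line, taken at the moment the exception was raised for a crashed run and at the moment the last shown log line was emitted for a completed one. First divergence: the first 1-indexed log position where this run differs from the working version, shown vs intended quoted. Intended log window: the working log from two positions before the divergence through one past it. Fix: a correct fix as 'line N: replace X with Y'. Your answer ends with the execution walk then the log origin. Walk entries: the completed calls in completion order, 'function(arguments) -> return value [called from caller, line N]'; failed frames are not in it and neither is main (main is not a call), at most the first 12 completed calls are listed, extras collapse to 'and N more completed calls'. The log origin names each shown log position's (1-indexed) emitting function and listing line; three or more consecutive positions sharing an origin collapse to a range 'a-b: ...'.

Answer: the defect is in grade_run at line 30.
Key observation: At log position 8 the runs split — shown 'locate_pivot called with 3, 0', but the working version logs 'locate_pivot called with 3, -33'.
Call chain: main -> probe_limits(0, 5) (called at line 52).
First divergence: position 8; shown 'locate_pivot called with 3, 0' vs intended 'locate_pivot called with 3, -33'.
Intended log window:
  6: intermediate pair 3, 36
  7: grade_run called with 3, 36
  8: locate_pivot called with 3, -33
  9: checkpoint: -33
Execution walk:
  fold_scores([11, 6, 4, 6, 3, 9]) -> 3  [called from main, line 47]
  tally_events([11, 6, 4, 6, 3, 9], 3) -> 36  [called from main, line 48]
  locate_pivot(3, 0) -> 0  [called from grade_run, line 32]
  grade_run(3, 36) -> 0  [called from main, line 50]
  probe_limits(0, 5) -> 4  [called from main, line 52]
Log origins:
  1: from main, line 46
  2: from fold_scores, line 2
  3: from fold_scores, line 7
  4: from tally_events, line 11
  5: from tally_events, line 16
  6: from main, line 49
  7: from grade_run, line 29
  8: from locate_pivot, line 20
  9: from main, line 51
  10: from probe_limits, line 35
A correct fix: line 30: replace `//` with `-`.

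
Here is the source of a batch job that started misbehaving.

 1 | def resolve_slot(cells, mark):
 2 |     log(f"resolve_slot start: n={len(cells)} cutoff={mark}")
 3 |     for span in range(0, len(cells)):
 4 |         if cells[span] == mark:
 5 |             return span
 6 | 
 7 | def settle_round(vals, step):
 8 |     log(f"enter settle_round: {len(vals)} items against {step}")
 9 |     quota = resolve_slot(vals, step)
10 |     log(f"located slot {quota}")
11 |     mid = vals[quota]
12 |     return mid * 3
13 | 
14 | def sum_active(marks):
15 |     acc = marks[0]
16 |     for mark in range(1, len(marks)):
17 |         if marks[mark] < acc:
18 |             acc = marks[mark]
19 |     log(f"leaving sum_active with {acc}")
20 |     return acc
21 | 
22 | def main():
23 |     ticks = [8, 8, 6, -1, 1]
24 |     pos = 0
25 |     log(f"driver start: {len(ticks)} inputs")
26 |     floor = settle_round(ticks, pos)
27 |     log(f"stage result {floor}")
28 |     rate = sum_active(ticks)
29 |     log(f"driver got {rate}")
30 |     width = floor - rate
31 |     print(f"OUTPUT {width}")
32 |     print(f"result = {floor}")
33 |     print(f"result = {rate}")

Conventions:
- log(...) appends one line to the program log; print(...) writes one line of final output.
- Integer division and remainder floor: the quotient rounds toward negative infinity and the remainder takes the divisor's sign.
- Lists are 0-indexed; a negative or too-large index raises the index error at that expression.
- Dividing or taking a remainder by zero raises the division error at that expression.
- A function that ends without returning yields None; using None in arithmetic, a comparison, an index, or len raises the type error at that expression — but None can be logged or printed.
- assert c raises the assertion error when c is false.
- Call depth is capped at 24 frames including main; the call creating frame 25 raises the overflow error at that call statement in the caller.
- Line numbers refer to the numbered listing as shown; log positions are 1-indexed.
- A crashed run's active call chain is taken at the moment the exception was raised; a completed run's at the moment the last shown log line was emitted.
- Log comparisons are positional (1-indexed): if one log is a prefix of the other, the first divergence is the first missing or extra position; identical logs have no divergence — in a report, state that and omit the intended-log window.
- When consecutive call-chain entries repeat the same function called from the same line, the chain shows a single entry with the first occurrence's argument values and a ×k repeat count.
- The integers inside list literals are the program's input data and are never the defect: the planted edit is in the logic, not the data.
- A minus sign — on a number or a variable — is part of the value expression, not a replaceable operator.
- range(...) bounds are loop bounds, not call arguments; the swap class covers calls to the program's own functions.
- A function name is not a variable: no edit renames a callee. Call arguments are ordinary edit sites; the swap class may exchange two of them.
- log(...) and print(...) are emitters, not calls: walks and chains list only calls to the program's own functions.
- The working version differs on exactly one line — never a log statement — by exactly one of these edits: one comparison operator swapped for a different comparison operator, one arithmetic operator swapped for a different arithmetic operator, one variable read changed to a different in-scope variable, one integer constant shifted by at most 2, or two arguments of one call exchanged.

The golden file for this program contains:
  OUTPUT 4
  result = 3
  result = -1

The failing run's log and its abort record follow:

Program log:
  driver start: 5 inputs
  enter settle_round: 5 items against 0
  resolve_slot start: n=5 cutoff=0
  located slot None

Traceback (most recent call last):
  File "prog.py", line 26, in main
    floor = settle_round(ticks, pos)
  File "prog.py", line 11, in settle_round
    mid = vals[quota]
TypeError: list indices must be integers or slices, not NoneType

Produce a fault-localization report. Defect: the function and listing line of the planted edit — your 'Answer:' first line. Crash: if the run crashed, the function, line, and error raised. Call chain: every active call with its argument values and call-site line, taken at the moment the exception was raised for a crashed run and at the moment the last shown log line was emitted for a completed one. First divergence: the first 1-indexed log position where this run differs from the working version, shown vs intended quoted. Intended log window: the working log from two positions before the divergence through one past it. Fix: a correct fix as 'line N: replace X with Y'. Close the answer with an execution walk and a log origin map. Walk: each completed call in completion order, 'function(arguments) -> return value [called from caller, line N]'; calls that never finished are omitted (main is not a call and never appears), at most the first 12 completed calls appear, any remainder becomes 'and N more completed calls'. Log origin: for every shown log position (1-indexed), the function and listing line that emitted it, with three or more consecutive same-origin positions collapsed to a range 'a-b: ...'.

Answer: the defect is in main at line 24.
The tell: Everything matches until log position 2, which reads 'enter settle_round: 5 items against 0' in place of 'enter settle_round: 5 items against 1'.
Crash: settle_round, line 11, TypeError.
Call chain: main -> settle_round([8, 8, 6, -1, 1], 0) (called at line 26).
First divergence: position 2; shown 'enter settle_round: 5 items against 0' vs intended 'enter settle_round: 5 items against 1'.
Intended log window:
  1: driver start: 5 inputs
  2: enter settle_round: 5 items against 1
  3: resolve_slot start: n=5 cutoff=1
Execution walk:
  resolve_slot([8, 8, 6, -1, 1], 0) -> None  [called from settle_round, line 9]
Log line origins:
  1: from main, line 25
  2: from settle_round, line 8
  3: from resolve_slot, line 2
  4: from settle_round, line 10
A correct fix: line 24: replace `0` with `1`.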